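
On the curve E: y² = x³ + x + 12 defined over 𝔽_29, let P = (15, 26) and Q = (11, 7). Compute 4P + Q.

First 4P:
Repeated addition: build up to 4P.
2P: tangent at (15, 26): λ = (3·15² + 1)/(2·26) ≡ 9/23. 23⁻¹ ≡ 24 (mod 29) since 23·24 = 552 ≡ 1, so λ ≡ 9·24 ≡ 13.
  x = λ² - 15 - 15 = 169 - 30 ≡ 23; y = λ·(15 - 23) - 26 ≡ 15. → (23, 15)
3P: (23, 15) + (15, 26). λ = (26 - 15)/(15 - 23) ≡ 11/21 mod 29. 21⁻¹ ≡ 18 (mod 29), so λ ≡ 24.
  x = λ² - 23 - 15 = 576 - 38 ≡ 16; y = λ·(23 - 16) - 15 ≡ 8. → (16, 8)
4P: (16, 8) + (15, 26). λ = (26 - 8)/(15 - 16) ≡ 18/28 mod 29. 28⁻¹ ≡ 28 (mod 29), so λ ≡ 11.
  x = λ² - 16 - 15 = 121 - 31 ≡ 3; y = λ·(16 - 3) - 8 ≡ 19. → (3, 19)
4P = (3, 19).
Finally 4P + Q:
(3, 19) + (11, 7). λ = (7 - 19)/(11 - 3) ≡ 17/8 mod 29. 8⁻¹ ≡ 11 (mod 29), so λ ≡ 13.
  x = λ² - 3 - 11 = 169 - 14 ≡ 10; y = λ·(3 - 10) - 19 ≡ 6. → (10, 6)

(10, 6)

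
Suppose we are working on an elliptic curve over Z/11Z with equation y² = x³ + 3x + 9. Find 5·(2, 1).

(6, 10)

Write P = (2, 1).
Repeated addition: build up to 5P.
2P: tangent at (2, 1): λ = (3·2² + 3)/(2·1) ≡ 4/2. 2⁻¹ ≡ 6 (mod 11), so λ ≡ 4·6 ≡ 2.
  x = λ² - 2 - 2 = 4 - 4 ≡ 0; y = λ·(2 - 0) - 1 ≡ 3. → (0, 3)
3P: (0, 3) + (2, 1). λ = (1 - 3)/(2 - 0) ≡ 9/2 mod 11. 2⁻¹ ≡ 6 (mod 11), so λ ≡ 10.
  x = λ² - 0 - 2 = 100 - 2 ≡ 10; y = λ·(0 - 10) - 3 ≡ 7. → (10, 7)
4P: (10, 7) + (2, 1). λ = (1 - 7)/(2 - 10) ≡ 5/3 mod 11. 3⁻¹ ≡ 4 (mod 11), so λ ≡ 9.
  x = λ² - 10 - 2 = 81 - 12 ≡ 3; y = λ·(10 - 3) - 7 ≡ 1. → (3, 1)
5P: (3, 1) + (2, 1). λ = (1 - 1)/(2 - 3) ≡ 0/10 mod 11. 10⁻¹ ≡ 10 (mod 11) since 10·10 = 100 ≡ 1, so λ ≡ 0.
  x = λ² - 3 - 2 = 0 - 5 ≡ 6; y = λ·(3 - 6) - 1 ≡ 10. → (6, 10)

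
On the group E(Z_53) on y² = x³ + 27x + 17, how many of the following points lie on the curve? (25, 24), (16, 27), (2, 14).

(25, 24): 24² ≡ 46, rhs ≡ 46 → on.
(16, 27): 27² ≡ 40, rhs ≡ 40 → on.
(2, 14): 14² ≡ 37, rhs ≡ 26 → off.

2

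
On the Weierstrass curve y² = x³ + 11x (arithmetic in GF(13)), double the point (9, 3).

tangent at (9, 3): λ = (3·9² + 11)/(2·3) ≡ 7/6. 6⁻¹ ≡ 11 (mod 13) since 6·11 = 66 ≡ 1, so λ ≡ 7·11 ≡ 12.
  x = λ² - 9 - 9 = 144 - 18 ≡ 9; y = λ·(9 - 9) - 3 ≡ 10. → (9, 10)

(9, 10)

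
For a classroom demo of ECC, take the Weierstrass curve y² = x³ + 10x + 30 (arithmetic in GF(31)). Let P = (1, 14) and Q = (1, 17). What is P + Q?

O

The two points share x = 1 and their y-coordinates satisfy 14 + 17 ≡ 0 (mod 31), so they are inverses. Their sum is the point at infinity.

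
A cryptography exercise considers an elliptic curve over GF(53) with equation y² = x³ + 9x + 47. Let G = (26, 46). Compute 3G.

Repeated addition: build up to 3G.
2G: tangent at (26, 46): λ = (3·26² + 9)/(2·46) ≡ 23/39. 39⁻¹ ≡ 34 (mod 53) since 39·34 = 1326 ≡ 1, so λ ≡ 23·34 ≡ 40.
  x = λ² - 26 - 26 = 1600 - 52 ≡ 11; y = λ·(26 - 11) - 46 ≡ 24. → (11, 24)
3G: (11, 24) + (26, 46). λ = (46 - 24)/(26 - 11) ≡ 22/15 mod 53. 15⁻¹ ≡ 46 (mod 53), so λ ≡ 5.
  x = λ² - 11 - 26 = 25 - 37 ≡ 41; y = λ·(11 - 41) - 24 ≡ 38. → (41, 38)

(41, 38)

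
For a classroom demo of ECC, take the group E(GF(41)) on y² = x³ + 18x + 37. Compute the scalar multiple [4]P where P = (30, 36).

Double-and-add on 4 = (100)₂. Start with P = (30, 36) for the leading 1-bit.
double: tangent at (30, 36): λ = (3·30² + 18)/(2·36) ≡ 12/31. 31⁻¹ ≡ 4 (mod 41) since 31·4 = 124 ≡ 1, so λ ≡ 12·4 ≡ 7.
  x = λ² - 30 - 30 = 49 - 60 ≡ 30; y = λ·(30 - 30) - 36 ≡ 5. → (30, 5)
double: tangent at (30, 5): λ = (3·30² + 18)/(2·5) ≡ 12/10. 10⁻¹ ≡ 37 (mod 41), so λ ≡ 12·37 ≡ 34.
  x = λ² - 30 - 30 = 1156 - 60 ≡ 30; y = λ·(30 - 30) - 5 ≡ 36. → (30, 36)

(30, 36)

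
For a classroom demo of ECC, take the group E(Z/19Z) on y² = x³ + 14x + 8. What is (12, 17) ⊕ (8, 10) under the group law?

(12, 17) + (8, 10). λ = (10 - 17)/(8 - 12) ≡ 12/15 mod 19. 15⁻¹ ≡ 14 (mod 19) since 15·14 = 210 ≡ 1, so λ ≡ 16.
  x = λ² - 12 - 8 = 256 - 20 ≡ 8; y = λ·(12 - 8) - 17 ≡ 9. → (8, 9)

(8, 9)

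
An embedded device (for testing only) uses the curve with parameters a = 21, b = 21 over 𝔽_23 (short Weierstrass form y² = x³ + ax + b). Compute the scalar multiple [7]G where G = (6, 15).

(6, 8)

Double-and-add on 7 = (111)₂. Start with G = (6, 15) for the leading 1-bit.
double: tangent at (6, 15): λ = (3·6² + 21)/(2·15) ≡ 14/7. 7⁻¹ ≡ 10 (mod 23), so λ ≡ 14·10 ≡ 2.
  x = λ² - 6 - 6 = 4 - 12 ≡ 15; y = λ·(6 - 15) - 15 ≡ 13. → (15, 13)
add G: (15, 13) + (6, 15). λ = (15 - 13)/(6 - 15) ≡ 2/14 mod 23. 14⁻¹ ≡ 5 (mod 23), so λ ≡ 10.
  x = λ² - 15 - 6 = 100 - 21 ≡ 10; y = λ·(15 - 10) - 13 ≡ 14. → (10, 14)
double: tangent at (10, 14): λ = (3·10² + 21)/(2·14) ≡ 22/5. 5⁻¹ ≡ 14 (mod 23) since 5·14 = 70 ≡ 1, so λ ≡ 22·14 ≡ 9.
  x = λ² - 10 - 10 = 81 - 20 ≡ 15; y = λ·(10 - 15) - 14 ≡ 10. → (15, 10)
add G: (15, 10) + (6, 15). λ = (15 - 10)/(6 - 15) ≡ 5/14 mod 23. 14⁻¹ ≡ 5 (mod 23) since 14·5 = 70 ≡ 1, so λ ≡ 2.
  x = λ² - 15 - 6 = 4 - 21 ≡ 6; y = λ·(15 - 6) - 10 ≡ 8. → (6, 8)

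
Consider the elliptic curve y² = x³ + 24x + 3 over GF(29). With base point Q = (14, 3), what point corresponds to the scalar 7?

(10, 24)

Double-and-add on 7 = (111)₂. Start with Q = (14, 3) for the leading 1-bit.
double: tangent at (14, 3): λ = (3·14² + 24)/(2·3) ≡ 3/6. 6⁻¹ ≡ 5 (mod 29), so λ ≡ 3·5 ≡ 15.
  x = λ² - 14 - 14 = 225 - 28 ≡ 23; y = λ·(14 - 23) - 3 ≡ 7. → (23, 7)
add Q: (23, 7) + (14, 3). λ = (3 - 7)/(14 - 23) ≡ 25/20 mod 29. 20⁻¹ ≡ 16 (mod 29) since 20·16 = 320 ≡ 1, so λ ≡ 23.
  x = λ² - 23 - 14 = 529 - 37 ≡ 28; y = λ·(23 - 28) - 7 ≡ 23. → (28, 23)
double: tangent at (28, 23): λ = (3·28² + 24)/(2·23) ≡ 27/17. 17⁻¹ ≡ 12 (mod 29), so λ ≡ 27·12 ≡ 5.
  x = λ² - 28 - 28 = 25 - 56 ≡ 27; y = λ·(28 - 27) - 23 ≡ 11. → (27, 11)
add Q: (27, 11) + (14, 3). λ = (3 - 11)/(14 - 27) ≡ 21/16 mod 29. 16⁻¹ ≡ 20 (mod 29), so λ ≡ 14.
  x = λ² - 27 - 14 = 196 - 41 ≡ 10; y = λ·(27 - 10) - 11 ≡ 24. → (10, 24)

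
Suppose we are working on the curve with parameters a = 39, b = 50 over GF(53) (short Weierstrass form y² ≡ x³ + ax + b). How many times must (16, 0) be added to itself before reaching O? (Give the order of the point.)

2

2P: (16, 0) + (16, 0): same x and y₁ ≡ -y₂, so the sum is O.
2P = O, so the order is 2.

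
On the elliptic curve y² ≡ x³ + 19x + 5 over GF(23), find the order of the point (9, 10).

9

2P: tangent at (9, 10): λ = (3·9² + 19)/(2·10) ≡ 9/20. 20⁻¹ ≡ 15 (mod 23), so λ ≡ 9·15 ≡ 20.
  x = λ² - 9 - 9 = 400 - 18 ≡ 14; y = λ·(9 - 14) - 10 ≡ 5. → (14, 5)
3P: (14, 5) + (9, 10). λ = (10 - 5)/(9 - 14) ≡ 5/18 mod 23. 18⁻¹ ≡ 9 (mod 23), so λ ≡ 22.
  x = λ² - 14 - 9 = 484 - 23 ≡ 1; y = λ·(14 - 1) - 5 ≡ 5. → (1, 5)
4P: (1, 5) + (9, 10). λ = (10 - 5)/(9 - 1) ≡ 5/8 mod 23. 8⁻¹ ≡ 3 (mod 23), so λ ≡ 15.
  x = λ² - 1 - 9 = 225 - 10 ≡ 8; y = λ·(1 - 8) - 5 ≡ 5. → (8, 5)
5P: (8, 5) + (9, 10). λ = (10 - 5)/(9 - 8) ≡ 5/1 mod 23. 1⁻¹ ≡ 1 (mod 23), so λ ≡ 5.
  x = λ² - 8 - 9 = 25 - 17 ≡ 8; y = λ·(8 - 8) - 5 ≡ 18. → (8, 18)
6P: (8, 18) + (9, 10). λ = (10 - 18)/(9 - 8) ≡ 15/1 mod 23. 1⁻¹ ≡ 1 (mod 23), so λ ≡ 15.
  x = λ² - 8 - 9 = 225 - 17 ≡ 1; y = λ·(8 - 1) - 18 ≡ 18. → (1, 18)
7P: (1, 18) + (9, 10). λ = (10 - 18)/(9 - 1) ≡ 15/8 mod 23. 8⁻¹ ≡ 3 (mod 23) since 8·3 = 24 ≡ 1, so λ ≡ 22.
  x = λ² - 1 - 9 = 484 - 10 ≡ 14; y = λ·(1 - 14) - 18 ≡ 18. → (14, 18)
8P: (14, 18) + (9, 10). λ = (10 - 18)/(9 - 14) ≡ 15/18 mod 23. 18⁻¹ ≡ 9 (mod 23), so λ ≡ 20.
  x = λ² - 14 - 9 = 400 - 23 ≡ 9; y = λ·(14 - 9) - 18 ≡ 13. → (9, 13)
9P: (9, 13) + (9, 10): same x and y₁ ≡ -y₂, so the sum is the point at infinity.
9P = the point at infinity, so the order is 9.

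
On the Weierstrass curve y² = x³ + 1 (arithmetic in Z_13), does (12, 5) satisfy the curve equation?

no

y² = 5² ≡ 12; x³ + 0x + 1 = 1729 ≡ 0 (mod 13). 12 ≠ 0.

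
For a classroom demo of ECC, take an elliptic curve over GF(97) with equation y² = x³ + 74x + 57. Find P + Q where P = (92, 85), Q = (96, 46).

(92, 85) + (96, 46). λ = (46 - 85)/(96 - 92) ≡ 58/4 mod 97. 4⁻¹ ≡ 73 (mod 97), so λ ≡ 63.
  x = λ² - 92 - 96 = 3969 - 188 ≡ 95; y = λ·(92 - 95) - 85 ≡ 17. → (95, 17)

(95, 17)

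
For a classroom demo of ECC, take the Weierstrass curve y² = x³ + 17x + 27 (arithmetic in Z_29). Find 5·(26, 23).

Write G = (26, 23).
Repeated addition: build up to 5G.
2G: tangent at (26, 23): λ = (3·26² + 17)/(2·23) ≡ 15/17. 17⁻¹ ≡ 12 (mod 29), so λ ≡ 15·12 ≡ 6.
  x = λ² - 26 - 26 = 36 - 52 ≡ 13; y = λ·(26 - 13) - 23 ≡ 26. → (13, 26)
3G: (13, 26) + (26, 23). λ = (23 - 26)/(26 - 13) ≡ 26/13 mod 29. 13⁻¹ ≡ 9 (mod 29), so λ ≡ 2.
  x = λ² - 13 - 26 = 4 - 39 ≡ 23; y = λ·(13 - 23) - 26 ≡ 12. → (23, 12)
4G: (23, 12) + (26, 23). λ = (23 - 12)/(26 - 23) ≡ 11/3 mod 29. 3⁻¹ ≡ 10 (mod 29), so λ ≡ 23.
  x = λ² - 23 - 26 = 529 - 49 ≡ 16; y = λ·(23 - 16) - 12 ≡ 4. → (16, 4)
5G: (16, 4) + (26, 23). λ = (23 - 4)/(26 - 16) ≡ 19/10 mod 29. 10⁻¹ ≡ 3 (mod 29), so λ ≡ 28.
  x = λ² - 16 - 26 = 784 - 42 ≡ 17; y = λ·(16 - 17) - 4 ≡ 26. → (17, 26)

(17, 26)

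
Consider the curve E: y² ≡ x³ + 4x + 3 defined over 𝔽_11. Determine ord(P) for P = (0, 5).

2P: tangent at (0, 5): λ = (3·0² + 4)/(2·5) ≡ 4/10. 10⁻¹ ≡ 10 (mod 11), so λ ≡ 4·10 ≡ 7.
  x = λ² - 0 - 0 = 49 - 0 ≡ 5; y = λ·(0 - 5) - 5 ≡ 4. → (5, 4)
3P: (5, 4) + (0, 5). λ = (5 - 4)/(0 - 5) ≡ 1/6 mod 11. 6⁻¹ ≡ 2 (mod 11) since 6·2 = 12 ≡ 1, so λ ≡ 2.
  x = λ² - 5 - 0 = 4 - 5 ≡ 10; y = λ·(5 - 10) - 4 ≡ 8. → (10, 8)
4P: (10, 8) + (0, 5). λ = (5 - 8)/(0 - 10) ≡ 8/1 mod 11. 1⁻¹ ≡ 1 (mod 11) since 1·1 = 1 ≡ 1, so λ ≡ 8.
  x = λ² - 10 - 0 = 64 - 10 ≡ 10; y = λ·(10 - 10) - 8 ≡ 3. → (10, 3)
5P: (10, 3) + (0, 5). λ = (5 - 3)/(0 - 10) ≡ 2/1 mod 11. 1⁻¹ ≡ 1 (mod 11) since 1·1 = 1 ≡ 1, so λ ≡ 2.
  x = λ² - 10 - 0 = 4 - 10 ≡ 5; y = λ·(10 - 5) - 3 ≡ 7. → (5, 7)
6P: (5, 7) + (0, 5). λ = (5 - 7)/(0 - 5) ≡ 9/6 mod 11. 6⁻¹ ≡ 2 (mod 11) since 6·2 = 12 ≡ 1, so λ ≡ 7.
  x = λ² - 5 - 0 = 49 - 5 ≡ 0; y = λ·(5 - 0) - 7 ≡ 6. → (0, 6)
7P: (0, 6) + (0, 5): same x and y₁ ≡ -y₂, so the sum is ∞.
7P = ∞, so the order is 7.

7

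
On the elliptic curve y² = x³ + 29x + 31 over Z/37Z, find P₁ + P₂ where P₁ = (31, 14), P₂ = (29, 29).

(24, 26)

(31, 14) + (29, 29). λ = (29 - 14)/(29 - 31) ≡ 15/35 mod 37. 35⁻¹ ≡ 18 (mod 37), so λ ≡ 11.
  x = λ² - 31 - 29 = 121 - 60 ≡ 24; y = λ·(31 - 24) - 14 ≡ 26. → (24, 26)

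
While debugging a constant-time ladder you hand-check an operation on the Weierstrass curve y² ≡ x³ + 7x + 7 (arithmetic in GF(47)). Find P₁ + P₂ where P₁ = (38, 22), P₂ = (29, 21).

(38, 22) + (29, 21). λ = (21 - 22)/(29 - 38) ≡ 46/38 mod 47. 38⁻¹ ≡ 26 (mod 47) since 38·26 = 988 ≡ 1, so λ ≡ 21.
  x = λ² - 38 - 29 = 441 - 67 ≡ 45; y = λ·(38 - 45) - 22 ≡ 19. → (45, 19)

(45, 19)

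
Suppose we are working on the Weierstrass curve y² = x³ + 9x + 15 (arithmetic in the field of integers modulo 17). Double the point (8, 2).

(9, 3)

tangent at (8, 2): λ = (3·8² + 9)/(2·2) ≡ 14/4. 4⁻¹ ≡ 13 (mod 17), so λ ≡ 14·13 ≡ 12.
  x = λ² - 8 - 8 = 144 - 16 ≡ 9; y = λ·(8 - 9) - 2 ≡ 3. → (9, 3)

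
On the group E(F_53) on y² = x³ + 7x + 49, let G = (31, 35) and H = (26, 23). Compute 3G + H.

O

First 3G:
Repeated addition: build up to 3G.
2G: tangent at (31, 35): λ = (3·31² + 7)/(2·35) ≡ 28/17. 17⁻¹ ≡ 25 (mod 53) since 17·25 = 425 ≡ 1, so λ ≡ 28·25 ≡ 11.
  x = λ² - 31 - 31 = 121 - 62 ≡ 6; y = λ·(31 - 6) - 35 ≡ 28. → (6, 28)
3G: (6, 28) + (31, 35). λ = (35 - 28)/(31 - 6) ≡ 7/25 mod 53. 25⁻¹ ≡ 17 (mod 53), so λ ≡ 13.
  x = λ² - 6 - 31 = 169 - 37 ≡ 26; y = λ·(6 - 26) - 28 ≡ 30. → (26, 30)
3G = (26, 30).
Finally 3G + H:
(26, 30) + (26, 23): same x and y₁ ≡ -y₂, so the sum is 𝒪.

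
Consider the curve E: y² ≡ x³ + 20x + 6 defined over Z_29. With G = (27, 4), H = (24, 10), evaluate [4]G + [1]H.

First 4G:
Double-and-add on 4 = (100)₂. Start with G = (27, 4) for the leading 1-bit.
double: tangent at (27, 4): λ = (3·27² + 20)/(2·4) ≡ 3/8. 8⁻¹ ≡ 11 (mod 29), so λ ≡ 3·11 ≡ 4.
  x = λ² - 27 - 27 = 16 - 54 ≡ 20; y = λ·(27 - 20) - 4 ≡ 24. → (20, 24)
double: tangent at (20, 24): λ = (3·20² + 20)/(2·24) ≡ 2/19. 19⁻¹ ≡ 26 (mod 29) since 19·26 = 494 ≡ 1, so λ ≡ 2·26 ≡ 23.
  x = λ² - 20 - 20 = 529 - 40 ≡ 25; y = λ·(20 - 25) - 24 ≡ 6. → (25, 6)
4G = (25, 6).
Finally 4G + H:
(25, 6) + (24, 10). λ = (10 - 6)/(24 - 25) ≡ 4/28 mod 29. 28⁻¹ ≡ 28 (mod 29) since 28·28 = 784 ≡ 1, so λ ≡ 25.
  x = λ² - 25 - 24 = 625 - 49 ≡ 25; y = λ·(25 - 25) - 6 ≡ 23. → (25, 23)

(25, 23)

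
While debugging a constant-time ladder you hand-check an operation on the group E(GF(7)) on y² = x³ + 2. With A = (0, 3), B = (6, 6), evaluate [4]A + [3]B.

First 4A:
Double-and-add on 4 = (100)₂. Start with A = (0, 3) for the leading 1-bit.
double: tangent at (0, 3): λ = (3·0² + 0)/(2·3) ≡ 0/6. 6⁻¹ ≡ 6 (mod 7), so λ ≡ 0·6 ≡ 0.
  x = λ² - 0 - 0 = 0 - 0 ≡ 0; y = λ·(0 - 0) - 3 ≡ 4. → (0, 4)
double: tangent at (0, 4): λ = (3·0² + 0)/(2·4) ≡ 0/1. 1⁻¹ ≡ 1 (mod 7) since 1·1 = 1 ≡ 1, so λ ≡ 0·1 ≡ 0.
  x = λ² - 0 - 0 = 0 - 0 ≡ 0; y = λ·(0 - 0) - 4 ≡ 3. → (0, 3)
4A = (0, 3).
Next 3B:
Repeated addition: build up to 3B.
2B: tangent at (6, 6): λ = (3·6² + 0)/(2·6) ≡ 3/5. 5⁻¹ ≡ 3 (mod 7) since 5·3 = 15 ≡ 1, so λ ≡ 3·3 ≡ 2.
  x = λ² - 6 - 6 = 4 - 12 ≡ 6; y = λ·(6 - 6) - 6 ≡ 1. → (6, 1)
3B: (6, 1) + (6, 6): same x and y₁ ≡ -y₂, so the sum is O.
3B = O.
Finally 4A + 3B:
(0, 3) + O = (0, 3) (identity).

(0, 3)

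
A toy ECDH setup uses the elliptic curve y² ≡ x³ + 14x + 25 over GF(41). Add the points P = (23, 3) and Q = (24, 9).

(30, 37)

(23, 3) + (24, 9). λ = (9 - 3)/(24 - 23) ≡ 6/1 mod 41. 1⁻¹ ≡ 1 (mod 41) since 1·1 = 1 ≡ 1, so λ ≡ 6.
  x = λ² - 23 - 24 = 36 - 47 ≡ 30; y = λ·(23 - 30) - 3 ≡ 37. → (30, 37)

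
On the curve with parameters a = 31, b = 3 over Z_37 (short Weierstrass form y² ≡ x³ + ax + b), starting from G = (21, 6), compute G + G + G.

(24, 17)

Repeated addition: build up to 3G.
2G: tangent at (21, 6): λ = (3·21² + 31)/(2·6) ≡ 22/12. 12⁻¹ ≡ 34 (mod 37) since 12·34 = 408 ≡ 1, so λ ≡ 22·34 ≡ 8.
  x = λ² - 21 - 21 = 64 - 42 ≡ 22; y = λ·(21 - 22) - 6 ≡ 23. → (22, 23)
3G: (22, 23) + (21, 6). λ = (6 - 23)/(21 - 22) ≡ 20/36 mod 37. 36⁻¹ ≡ 36 (mod 37), so λ ≡ 17.
  x = λ² - 22 - 21 = 289 - 43 ≡ 24; y = λ·(22 - 24) - 23 ≡ 17. → (24, 17)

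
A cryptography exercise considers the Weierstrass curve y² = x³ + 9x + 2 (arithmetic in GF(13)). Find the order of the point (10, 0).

2

2P: (10, 0) + (10, 0): same x and y₁ ≡ -y₂, so the sum is 𝒪.
2P = 𝒪, so the order is 2.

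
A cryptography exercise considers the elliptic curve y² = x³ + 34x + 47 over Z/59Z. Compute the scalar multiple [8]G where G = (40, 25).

O

Repeated addition: build up to 8G.
2G: tangent at (40, 25): λ = (3·40² + 34)/(2·25) ≡ 55/50. 50⁻¹ ≡ 13 (mod 59), so λ ≡ 55·13 ≡ 7.
  x = λ² - 40 - 40 = 49 - 80 ≡ 28; y = λ·(40 - 28) - 25 ≡ 0. → (28, 0)
3G: (28, 0) + (40, 25). λ = (25 - 0)/(40 - 28) ≡ 25/12 mod 59. 12⁻¹ ≡ 5 (mod 59) since 12·5 = 60 ≡ 1, so λ ≡ 7.
  x = λ² - 28 - 40 = 49 - 68 ≡ 40; y = λ·(28 - 40) - 0 ≡ 34. → (40, 34)
4G: (40, 34) + (40, 25): same x and y₁ ≡ -y₂, so the sum is ∞.
5G: ∞ + (40, 25) = (40, 25) (identity).
6G: tangent at (40, 25): λ = (3·40² + 34)/(2·25) ≡ 55/50. 50⁻¹ ≡ 13 (mod 59) since 50·13 = 650 ≡ 1, so λ ≡ 55·13 ≡ 7.
  x = λ² - 40 - 40 = 49 - 80 ≡ 28; y = λ·(40 - 28) - 25 ≡ 0. → (28, 0)
7G: (28, 0) + (40, 25). λ = (25 - 0)/(40 - 28) ≡ 25/12 mod 59. 12⁻¹ ≡ 5 (mod 59), so λ ≡ 7.
  x = λ² - 28 - 40 = 49 - 68 ≡ 40; y = λ·(28 - 40) - 0 ≡ 34. → (40, 34)
8G: (40, 34) + (40, 25): same x and y₁ ≡ -y₂, so the sum is ∞.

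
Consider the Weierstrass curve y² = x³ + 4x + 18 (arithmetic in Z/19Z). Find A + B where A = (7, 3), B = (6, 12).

(11, 14)

(7, 3) + (6, 12). λ = (12 - 3)/(6 - 7) ≡ 9/18 mod 19. 18⁻¹ ≡ 18 (mod 19), so λ ≡ 10.
  x = λ² - 7 - 6 = 100 - 13 ≡ 11; y = λ·(7 - 11) - 3 ≡ 14. → (11, 14)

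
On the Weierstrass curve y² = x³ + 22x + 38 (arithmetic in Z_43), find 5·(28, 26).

(10, 21)

Write Q = (28, 26).
Double-and-add on 5 = (101)₂. Start with Q = (28, 26) for the leading 1-bit.
double: tangent at (28, 26): λ = (3·28² + 22)/(2·26) ≡ 9/9. 9⁻¹ ≡ 24 (mod 43), so λ ≡ 9·24 ≡ 1.
  x = λ² - 28 - 28 = 1 - 56 ≡ 31; y = λ·(28 - 31) - 26 ≡ 14. → (31, 14)
double: tangent at (31, 14): λ = (3·31² + 22)/(2·14) ≡ 24/28. 28⁻¹ ≡ 20 (mod 43), so λ ≡ 24·20 ≡ 7.
  x = λ² - 31 - 31 = 49 - 62 ≡ 30; y = λ·(31 - 30) - 14 ≡ 36. → (30, 36)
add Q: (30, 36) + (28, 26). λ = (26 - 36)/(28 - 30) ≡ 33/41 mod 43. 41⁻¹ ≡ 21 (mod 43), so λ ≡ 5.
  x = λ² - 30 - 28 = 25 - 58 ≡ 10; y = λ·(30 - 10) - 36 ≡ 21. → (10, 21)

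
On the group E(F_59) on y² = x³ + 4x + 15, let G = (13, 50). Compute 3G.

Repeated addition: build up to 3G.
2G: tangent at (13, 50): λ = (3·13² + 4)/(2·50) ≡ 39/41. 41⁻¹ ≡ 36 (mod 59), so λ ≡ 39·36 ≡ 47.
  x = λ² - 13 - 13 = 2209 - 26 ≡ 0; y = λ·(13 - 0) - 50 ≡ 30. → (0, 30)
3G: (0, 30) + (13, 50). λ = (50 - 30)/(13 - 0) ≡ 20/13 mod 59. 13⁻¹ ≡ 50 (mod 59), so λ ≡ 56.
  x = λ² - 0 - 13 = 3136 - 13 ≡ 55; y = λ·(0 - 55) - 30 ≡ 17. → (55, 17)

(55, 17)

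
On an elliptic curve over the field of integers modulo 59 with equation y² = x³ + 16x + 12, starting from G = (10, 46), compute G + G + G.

Repeated addition: build up to 3G.
2G: tangent at (10, 46): λ = (3·10² + 16)/(2·46) ≡ 21/33. 33⁻¹ ≡ 34 (mod 59), so λ ≡ 21·34 ≡ 6.
  x = λ² - 10 - 10 = 36 - 20 ≡ 16; y = λ·(10 - 16) - 46 ≡ 36. → (16, 36)
3G: (16, 36) + (10, 46). λ = (46 - 36)/(10 - 16) ≡ 10/53 mod 59. 53⁻¹ ≡ 49 (mod 59) since 53·49 = 2597 ≡ 1, so λ ≡ 18.
  x = λ² - 16 - 10 = 324 - 26 ≡ 3; y = λ·(16 - 3) - 36 ≡ 21. → (3, 21)

(3, 21)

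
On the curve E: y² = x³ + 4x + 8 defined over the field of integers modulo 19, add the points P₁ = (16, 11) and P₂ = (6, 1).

(16, 11) + (6, 1). λ = (1 - 11)/(6 - 16) ≡ 9/9 mod 19. 9⁻¹ ≡ 17 (mod 19), so λ ≡ 1.
  x = λ² - 16 - 6 = 1 - 22 ≡ 17; y = λ·(16 - 17) - 11 ≡ 7. → (17, 7)

(17, 7)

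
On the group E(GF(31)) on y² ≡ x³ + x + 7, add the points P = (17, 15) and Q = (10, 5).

(17, 15) + (10, 5). λ = (5 - 15)/(10 - 17) ≡ 21/24 mod 31. 24⁻¹ ≡ 22 (mod 31) since 24·22 = 528 ≡ 1, so λ ≡ 28.
  x = λ² - 17 - 10 = 784 - 27 ≡ 13; y = λ·(17 - 13) - 15 ≡ 4. → (13, 4)

(13, 4)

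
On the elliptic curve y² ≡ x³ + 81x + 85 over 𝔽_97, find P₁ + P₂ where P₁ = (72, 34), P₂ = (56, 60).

(55, 96)

(72, 34) + (56, 60). λ = (60 - 34)/(56 - 72) ≡ 26/81 mod 97. 81⁻¹ ≡ 6 (mod 97), so λ ≡ 59.
  x = λ² - 72 - 56 = 3481 - 128 ≡ 55; y = λ·(72 - 55) - 34 ≡ 96. → (55, 96)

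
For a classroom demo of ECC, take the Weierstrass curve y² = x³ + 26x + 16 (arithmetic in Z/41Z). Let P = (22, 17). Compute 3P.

Repeated addition: build up to 3P.
2P: tangent at (22, 17): λ = (3·22² + 26)/(2·17) ≡ 2/34. 34⁻¹ ≡ 35 (mod 41) since 34·35 = 1190 ≡ 1, so λ ≡ 2·35 ≡ 29.
  x = λ² - 22 - 22 = 841 - 44 ≡ 18; y = λ·(22 - 18) - 17 ≡ 17. → (18, 17)
3P: (18, 17) + (22, 17). λ = (17 - 17)/(22 - 18) ≡ 0/4 mod 41. 4⁻¹ ≡ 31 (mod 41) since 4·31 = 124 ≡ 1, so λ ≡ 0.
  x = λ² - 18 - 22 = 0 - 40 ≡ 1; y = λ·(18 - 1) - 17 ≡ 24. → (1, 24)

(1, 24)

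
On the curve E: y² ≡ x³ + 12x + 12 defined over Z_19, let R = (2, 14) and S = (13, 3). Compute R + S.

(2, 14) + (13, 3). λ = (3 - 14)/(13 - 2) ≡ 8/11 mod 19. 11⁻¹ ≡ 7 (mod 19), so λ ≡ 18.
  x = λ² - 2 - 13 = 324 - 15 ≡ 5; y = λ·(2 - 5) - 14 ≡ 8. → (5, 8)

(5, 8)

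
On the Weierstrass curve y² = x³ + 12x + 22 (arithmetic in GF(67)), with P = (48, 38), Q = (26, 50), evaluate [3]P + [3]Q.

First 3P:
Repeated addition: build up to 3P.
2P: tangent at (48, 38): λ = (3·48² + 12)/(2·38) ≡ 23/9. 9⁻¹ ≡ 15 (mod 67), so λ ≡ 23·15 ≡ 10.
  x = λ² - 48 - 48 = 100 - 96 ≡ 4; y = λ·(48 - 4) - 38 ≡ 0. → (4, 0)
3P: (4, 0) + (48, 38). λ = (38 - 0)/(48 - 4) ≡ 38/44 mod 67. 44⁻¹ ≡ 32 (mod 67), so λ ≡ 10.
  x = λ² - 4 - 48 = 100 - 52 ≡ 48; y = λ·(4 - 48) - 0 ≡ 29. → (48, 29)
3P = (48, 29).
Next 3Q:
Repeated addition: build up to 3Q.
2Q: tangent at (26, 50): λ = (3·26² + 12)/(2·50) ≡ 30/33. 33⁻¹ ≡ 65 (mod 67) since 33·65 = 2145 ≡ 1, so λ ≡ 30·65 ≡ 7.
  x = λ² - 26 - 26 = 49 - 52 ≡ 64; y = λ·(26 - 64) - 50 ≡ 19. → (64, 19)
3Q: (64, 19) + (26, 50). λ = (50 - 19)/(26 - 64) ≡ 31/29 mod 67. 29⁻¹ ≡ 37 (mod 67) since 29·37 = 1073 ≡ 1, so λ ≡ 8.
  x = λ² - 64 - 26 = 64 - 90 ≡ 41; y = λ·(64 - 41) - 19 ≡ 31. → (41, 31)
3Q = (41, 31).
Finally 3P + 3Q:
(48, 29) + (41, 31). λ = (31 - 29)/(41 - 48) ≡ 2/60 mod 67. 60⁻¹ ≡ 19 (mod 67), so λ ≡ 38.
  x = λ² - 48 - 41 = 1444 - 89 ≡ 15; y = λ·(48 - 15) - 29 ≡ 19. → (15, 19)

(15, 19)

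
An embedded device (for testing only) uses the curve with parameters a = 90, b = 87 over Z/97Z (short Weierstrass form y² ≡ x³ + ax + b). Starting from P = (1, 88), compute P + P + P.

Repeated addition: build up to 3P.
2P: tangent at (1, 88): λ = (3·1² + 90)/(2·88) ≡ 93/79. 79⁻¹ ≡ 70 (mod 97) since 79·70 = 5530 ≡ 1, so λ ≡ 93·70 ≡ 11.
  x = λ² - 1 - 1 = 121 - 2 ≡ 22; y = λ·(1 - 22) - 88 ≡ 69. → (22, 69)
3P: (22, 69) + (1, 88). λ = (88 - 69)/(1 - 22) ≡ 19/76 mod 97. 76⁻¹ ≡ 60 (mod 97), so λ ≡ 73.
  x = λ² - 22 - 1 = 5329 - 23 ≡ 68; y = λ·(22 - 68) - 69 ≡ 65. → (68, 65)

(68, 65)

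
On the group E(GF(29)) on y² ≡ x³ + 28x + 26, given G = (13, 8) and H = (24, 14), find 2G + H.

(10, 28)

First 2G:
Repeated addition: build up to 2G.
2G: tangent at (13, 8): λ = (3·13² + 28)/(2·8) ≡ 13/16. 16⁻¹ ≡ 20 (mod 29), so λ ≡ 13·20 ≡ 28.
  x = λ² - 13 - 13 = 784 - 26 ≡ 4; y = λ·(13 - 4) - 8 ≡ 12. → (4, 12)
2G = (4, 12).
Finally 2G + H:
(4, 12) + (24, 14). λ = (14 - 12)/(24 - 4) ≡ 2/20 mod 29. 20⁻¹ ≡ 16 (mod 29), so λ ≡ 3.
  x = λ² - 4 - 24 = 9 - 28 ≡ 10; y = λ·(4 - 10) - 12 ≡ 28. → (10, 28)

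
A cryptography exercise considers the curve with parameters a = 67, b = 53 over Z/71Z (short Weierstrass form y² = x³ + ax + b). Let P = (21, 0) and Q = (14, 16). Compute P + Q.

(21, 0) + (14, 16). λ = (16 - 0)/(14 - 21) ≡ 16/64 mod 71. 64⁻¹ ≡ 10 (mod 71), so λ ≡ 18.
  x = λ² - 21 - 14 = 324 - 35 ≡ 5; y = λ·(21 - 5) - 0 ≡ 4. → (5, 4)

(5, 4)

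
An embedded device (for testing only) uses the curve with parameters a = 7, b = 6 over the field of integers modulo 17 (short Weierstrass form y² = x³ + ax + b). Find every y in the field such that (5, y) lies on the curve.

x³ + 7x + 6 = 166 ≡ 13 (mod 17).
Square roots of 13 mod 17: 8 and 9 (since 8² = 64 ≡ 13).

8, 9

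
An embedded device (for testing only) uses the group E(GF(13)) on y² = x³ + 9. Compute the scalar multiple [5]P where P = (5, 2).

Repeated addition: build up to 5P.
2P: tangent at (5, 2): λ = (3·5² + 0)/(2·2) ≡ 10/4. 4⁻¹ ≡ 10 (mod 13) since 4·10 = 40 ≡ 1, so λ ≡ 10·10 ≡ 9.
  x = λ² - 5 - 5 = 81 - 10 ≡ 6; y = λ·(5 - 6) - 2 ≡ 2. → (6, 2)
3P: (6, 2) + (5, 2). λ = (2 - 2)/(5 - 6) ≡ 0/12 mod 13. 12⁻¹ ≡ 12 (mod 13), so λ ≡ 0.
  x = λ² - 6 - 5 = 0 - 11 ≡ 2; y = λ·(6 - 2) - 2 ≡ 11. → (2, 11)
4P: (2, 11) + (5, 2). λ = (2 - 11)/(5 - 2) ≡ 4/3 mod 13. 3⁻¹ ≡ 9 (mod 13), so λ ≡ 10.
  x = λ² - 2 - 5 = 100 - 7 ≡ 2; y = λ·(2 - 2) - 11 ≡ 2. → (2, 2)
5P: (2, 2) + (5, 2). λ = (2 - 2)/(5 - 2) ≡ 0/3 mod 13. 3⁻¹ ≡ 9 (mod 13) since 3·9 = 27 ≡ 1, so λ ≡ 0.
  x = λ² - 2 - 5 = 0 - 7 ≡ 6; y = λ·(2 - 6) - 2 ≡ 11. → (6, 11)

(6, 11)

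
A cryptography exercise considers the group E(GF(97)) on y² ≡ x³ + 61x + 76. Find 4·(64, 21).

Write Q = (64, 21).
Double-and-add on 4 = (100)₂. Start with Q = (64, 21) for the leading 1-bit.
double: tangent at (64, 21): λ = (3·64² + 61)/(2·21) ≡ 30/42. 42⁻¹ ≡ 67 (mod 97) since 42·67 = 2814 ≡ 1, so λ ≡ 30·67 ≡ 70.
  x = λ² - 64 - 64 = 4900 - 128 ≡ 19; y = λ·(64 - 19) - 21 ≡ 25. → (19, 25)
double: tangent at (19, 25): λ = (3·19² + 61)/(2·25) ≡ 77/50. 50⁻¹ ≡ 33 (mod 97), so λ ≡ 77·33 ≡ 19.
  x = λ² - 19 - 19 = 361 - 38 ≡ 32; y = λ·(19 - 32) - 25 ≡ 19. → (32, 19)

(32, 19)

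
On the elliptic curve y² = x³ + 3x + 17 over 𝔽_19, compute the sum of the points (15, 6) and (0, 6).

(4, 13)

(15, 6) + (0, 6). λ = (6 - 6)/(0 - 15) ≡ 0/4 mod 19. 4⁻¹ ≡ 5 (mod 19), so λ ≡ 0.
  x = λ² - 15 - 0 = 0 - 15 ≡ 4; y = λ·(15 - 4) - 6 ≡ 13. → (4, 13)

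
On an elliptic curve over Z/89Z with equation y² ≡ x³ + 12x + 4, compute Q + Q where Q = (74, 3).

tangent at (74, 3): λ = (3·74² + 12)/(2·3) ≡ 64/6. 6⁻¹ ≡ 15 (mod 89), so λ ≡ 64·15 ≡ 70.
  x = λ² - 74 - 74 = 4900 - 148 ≡ 35; y = λ·(74 - 35) - 3 ≡ 57. → (35, 57)

(35, 57)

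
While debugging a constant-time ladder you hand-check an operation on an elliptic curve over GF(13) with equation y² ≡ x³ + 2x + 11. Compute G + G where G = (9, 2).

(5, 9)

tangent at (9, 2): λ = (3·9² + 2)/(2·2) ≡ 11/4. 4⁻¹ ≡ 10 (mod 13) since 4·10 = 40 ≡ 1, so λ ≡ 11·10 ≡ 6.
  x = λ² - 9 - 9 = 36 - 18 ≡ 5; y = λ·(9 - 5) - 2 ≡ 9. → (5, 9)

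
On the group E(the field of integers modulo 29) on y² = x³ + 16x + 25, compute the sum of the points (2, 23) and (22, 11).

(10, 5)

(2, 23) + (22, 11). λ = (11 - 23)/(22 - 2) ≡ 17/20 mod 29. 20⁻¹ ≡ 16 (mod 29), so λ ≡ 11.
  x = λ² - 2 - 22 = 121 - 24 ≡ 10; y = λ·(2 - 10) - 23 ≡ 5. → (10, 5)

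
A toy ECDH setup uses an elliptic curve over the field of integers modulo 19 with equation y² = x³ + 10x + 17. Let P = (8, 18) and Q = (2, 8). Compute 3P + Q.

(18, 14)

First 3P:
Repeated addition: build up to 3P.
2P: tangent at (8, 18): λ = (3·8² + 10)/(2·18) ≡ 12/17. 17⁻¹ ≡ 9 (mod 19), so λ ≡ 12·9 ≡ 13.
  x = λ² - 8 - 8 = 169 - 16 ≡ 1; y = λ·(8 - 1) - 18 ≡ 16. → (1, 16)
3P: (1, 16) + (8, 18). λ = (18 - 16)/(8 - 1) ≡ 2/7 mod 19. 7⁻¹ ≡ 11 (mod 19), so λ ≡ 3.
  x = λ² - 1 - 8 = 9 - 9 ≡ 0; y = λ·(1 - 0) - 16 ≡ 6. → (0, 6)
3P = (0, 6).
Finally 3P + Q:
(0, 6) + (2, 8). λ = (8 - 6)/(2 - 0) ≡ 2/2 mod 19. 2⁻¹ ≡ 10 (mod 19) since 2·10 = 20 ≡ 1, so λ ≡ 1.
  x = λ² - 0 - 2 = 1 - 2 ≡ 18; y = λ·(0 - 18) - 6 ≡ 14. → (18, 14)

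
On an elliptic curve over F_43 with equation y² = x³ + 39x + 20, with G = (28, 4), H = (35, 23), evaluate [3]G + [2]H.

First 3G:
Repeated addition: build up to 3G.
2G: tangent at (28, 4): λ = (3·28² + 39)/(2·4) ≡ 26/8. 8⁻¹ ≡ 27 (mod 43), so λ ≡ 26·27 ≡ 14.
  x = λ² - 28 - 28 = 196 - 56 ≡ 11; y = λ·(28 - 11) - 4 ≡ 19. → (11, 19)
3G: (11, 19) + (28, 4). λ = (4 - 19)/(28 - 11) ≡ 28/17 mod 43. 17⁻¹ ≡ 38 (mod 43), so λ ≡ 32.
  x = λ² - 11 - 28 = 1024 - 39 ≡ 39; y = λ·(11 - 39) - 19 ≡ 31. → (39, 31)
3G = (39, 31).
Next 2H:
Repeated addition: build up to 2H.
2H: tangent at (35, 23): λ = (3·35² + 39)/(2·23) ≡ 16/3. 3⁻¹ ≡ 29 (mod 43) since 3·29 = 87 ≡ 1, so λ ≡ 16·29 ≡ 34.
  x = λ² - 35 - 35 = 1156 - 70 ≡ 11; y = λ·(35 - 11) - 23 ≡ 19. → (11, 19)
2H = (11, 19).
Finally 3G + 2H:
(39, 31) + (11, 19). λ = (19 - 31)/(11 - 39) ≡ 31/15 mod 43. 15⁻¹ ≡ 23 (mod 43), so λ ≡ 25.
  x = λ² - 39 - 11 = 625 - 50 ≡ 16; y = λ·(39 - 16) - 31 ≡ 28. → (16, 28)

(16, 28)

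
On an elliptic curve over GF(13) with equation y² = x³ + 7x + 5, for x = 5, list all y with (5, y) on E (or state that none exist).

3, 10

x³ + 7x + 5 = 165 ≡ 9 (mod 13).
Square roots of 9 mod 13: 3 and 10 (since 3² = 9 ≡ 9).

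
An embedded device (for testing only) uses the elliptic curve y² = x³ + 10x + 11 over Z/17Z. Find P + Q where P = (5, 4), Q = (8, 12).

(13, 3)

(5, 4) + (8, 12). λ = (12 - 4)/(8 - 5) ≡ 8/3 mod 17. 3⁻¹ ≡ 6 (mod 17), so λ ≡ 14.
  x = λ² - 5 - 8 = 196 - 13 ≡ 13; y = λ·(5 - 13) - 4 ≡ 3. → (13, 3)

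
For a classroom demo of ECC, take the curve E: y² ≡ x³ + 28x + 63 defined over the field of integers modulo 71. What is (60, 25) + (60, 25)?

(9, 60)

tangent at (60, 25): λ = (3·60² + 28)/(2·25) ≡ 36/50. 50⁻¹ ≡ 27 (mod 71), so λ ≡ 36·27 ≡ 49.
  x = λ² - 60 - 60 = 2401 - 120 ≡ 9; y = λ·(60 - 9) - 25 ≡ 60. → (9, 60)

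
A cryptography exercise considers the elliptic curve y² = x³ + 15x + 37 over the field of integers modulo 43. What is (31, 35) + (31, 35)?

tangent at (31, 35): λ = (3·31² + 15)/(2·35) ≡ 17/27. 27⁻¹ ≡ 8 (mod 43) since 27·8 = 216 ≡ 1, so λ ≡ 17·8 ≡ 7.
  x = λ² - 31 - 31 = 49 - 62 ≡ 30; y = λ·(31 - 30) - 35 ≡ 15. → (30, 15)

(30, 15)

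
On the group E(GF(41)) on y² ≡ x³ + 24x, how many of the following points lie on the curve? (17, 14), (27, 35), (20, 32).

(17, 14): 14² ≡ 32, rhs ≡ 32 → on.
(27, 35): 35² ≡ 36, rhs ≡ 36 → on.
(20, 32): 32² ≡ 40, rhs ≡ 34 → off.

2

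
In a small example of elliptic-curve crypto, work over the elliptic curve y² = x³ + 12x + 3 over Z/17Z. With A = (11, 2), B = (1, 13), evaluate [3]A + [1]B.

First 3A:
Repeated addition: build up to 3A.
2A: tangent at (11, 2): λ = (3·11² + 12)/(2·2) ≡ 1/4. 4⁻¹ ≡ 13 (mod 17), so λ ≡ 1·13 ≡ 13.
  x = λ² - 11 - 11 = 169 - 22 ≡ 11; y = λ·(11 - 11) - 2 ≡ 15. → (11, 15)
3A: (11, 15) + (11, 2): same x and y₁ ≡ -y₂, so the sum is O.
3A = O.
Finally 3A + B:
O + (1, 13) = (1, 13) (identity).

(1, 13)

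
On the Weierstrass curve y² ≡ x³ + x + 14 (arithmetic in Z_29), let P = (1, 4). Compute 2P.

(20, 1)

tangent at (1, 4): λ = (3·1² + 1)/(2·4) ≡ 4/8. 8⁻¹ ≡ 11 (mod 29), so λ ≡ 4·11 ≡ 15.
  x = λ² - 1 - 1 = 225 - 2 ≡ 20; y = λ·(1 - 20) - 4 ≡ 1. → (20, 1)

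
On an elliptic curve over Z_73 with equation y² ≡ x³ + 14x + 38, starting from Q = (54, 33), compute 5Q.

Repeated addition: build up to 5Q.
2Q: tangent at (54, 33): λ = (3·54² + 14)/(2·33) ≡ 2/66. 66⁻¹ ≡ 52 (mod 73), so λ ≡ 2·52 ≡ 31.
  x = λ² - 54 - 54 = 961 - 108 ≡ 50; y = λ·(54 - 50) - 33 ≡ 18. → (50, 18)
3Q: (50, 18) + (54, 33). λ = (33 - 18)/(54 - 50) ≡ 15/4 mod 73. 4⁻¹ ≡ 55 (mod 73), so λ ≡ 22.
  x = λ² - 50 - 54 = 484 - 104 ≡ 15; y = λ·(50 - 15) - 18 ≡ 22. → (15, 22)
4Q: (15, 22) + (54, 33). λ = (33 - 22)/(54 - 15) ≡ 11/39 mod 73. 39⁻¹ ≡ 15 (mod 73), so λ ≡ 19.
  x = λ² - 15 - 54 = 361 - 69 ≡ 0; y = λ·(15 - 0) - 22 ≡ 44. → (0, 44)
5Q: (0, 44) + (54, 33). λ = (33 - 44)/(54 - 0) ≡ 62/54 mod 73. 54⁻¹ ≡ 23 (mod 73) since 54·23 = 1242 ≡ 1, so λ ≡ 39.
  x = λ² - 0 - 54 = 1521 - 54 ≡ 7; y = λ·(0 - 7) - 44 ≡ 48. → (7, 48)

(7, 48)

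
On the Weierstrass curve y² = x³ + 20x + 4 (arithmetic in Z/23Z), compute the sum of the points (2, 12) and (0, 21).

(2, 12) + (0, 21). λ = (21 - 12)/(0 - 2) ≡ 9/21 mod 23. 21⁻¹ ≡ 11 (mod 23), so λ ≡ 7.
  x = λ² - 2 - 0 = 49 - 2 ≡ 1; y = λ·(2 - 1) - 12 ≡ 18. → (1, 18)

(1, 18)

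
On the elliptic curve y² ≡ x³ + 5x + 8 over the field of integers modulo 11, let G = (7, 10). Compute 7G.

(1, 6)

Repeated addition: build up to 7G.
2G: tangent at (7, 10): λ = (3·7² + 5)/(2·10) ≡ 9/9. 9⁻¹ ≡ 5 (mod 11) since 9·5 = 45 ≡ 1, so λ ≡ 9·5 ≡ 1.
  x = λ² - 7 - 7 = 1 - 14 ≡ 9; y = λ·(7 - 9) - 10 ≡ 10. → (9, 10)
3G: (9, 10) + (7, 10). λ = (10 - 10)/(7 - 9) ≡ 0/9 mod 11. 9⁻¹ ≡ 5 (mod 11) since 9·5 = 45 ≡ 1, so λ ≡ 0.
  x = λ² - 9 - 7 = 0 - 16 ≡ 6; y = λ·(9 - 6) - 10 ≡ 1. → (6, 1)
4G: (6, 1) + (7, 10). λ = (10 - 1)/(7 - 6) ≡ 9/1 mod 11. 1⁻¹ ≡ 1 (mod 11) since 1·1 = 1 ≡ 1, so λ ≡ 9.
  x = λ² - 6 - 7 = 81 - 13 ≡ 2; y = λ·(6 - 2) - 1 ≡ 2. → (2, 2)
5G: (2, 2) + (7, 10). λ = (10 - 2)/(7 - 2) ≡ 8/5 mod 11. 5⁻¹ ≡ 9 (mod 11), so λ ≡ 6.
  x = λ² - 2 - 7 = 36 - 9 ≡ 5; y = λ·(2 - 5) - 2 ≡ 2. → (5, 2)
6G: (5, 2) + (7, 10). λ = (10 - 2)/(7 - 5) ≡ 8/2 mod 11. 2⁻¹ ≡ 6 (mod 11), so λ ≡ 4.
  x = λ² - 5 - 7 = 16 - 12 ≡ 4; y = λ·(5 - 4) - 2 ≡ 2. → (4, 2)
7G: (4, 2) + (7, 10). λ = (10 - 2)/(7 - 4) ≡ 8/3 mod 11. 3⁻¹ ≡ 4 (mod 11) since 3·4 = 12 ≡ 1, so λ ≡ 10.
  x = λ² - 4 - 7 = 100 - 11 ≡ 1; y = λ·(4 - 1) - 2 ≡ 6. → (1, 6)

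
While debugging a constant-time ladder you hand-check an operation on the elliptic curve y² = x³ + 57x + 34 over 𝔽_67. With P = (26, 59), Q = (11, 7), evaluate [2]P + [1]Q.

(33, 59)

First 2P:
Repeated addition: build up to 2P.
2P: tangent at (26, 59): λ = (3·26² + 57)/(2·59) ≡ 8/51. 51⁻¹ ≡ 46 (mod 67), so λ ≡ 8·46 ≡ 33.
  x = λ² - 26 - 26 = 1089 - 52 ≡ 32; y = λ·(26 - 32) - 59 ≡ 11. → (32, 11)
2P = (32, 11).
Finally 2P + Q:
(32, 11) + (11, 7). λ = (7 - 11)/(11 - 32) ≡ 63/46 mod 67. 46⁻¹ ≡ 51 (mod 67), so λ ≡ 64.
  x = λ² - 32 - 11 = 4096 - 43 ≡ 33; y = λ·(32 - 33) - 11 ≡ 59. → (33, 59)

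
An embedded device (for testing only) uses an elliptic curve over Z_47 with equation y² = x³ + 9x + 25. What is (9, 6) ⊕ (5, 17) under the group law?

(20, 36)

(9, 6) + (5, 17). λ = (17 - 6)/(5 - 9) ≡ 11/43 mod 47. 43⁻¹ ≡ 35 (mod 47), so λ ≡ 9.
  x = λ² - 9 - 5 = 81 - 14 ≡ 20; y = λ·(9 - 20) - 6 ≡ 36. → (20, 36)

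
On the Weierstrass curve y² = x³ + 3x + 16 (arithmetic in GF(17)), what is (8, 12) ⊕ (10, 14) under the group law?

(0, 13)

(8, 12) + (10, 14). λ = (14 - 12)/(10 - 8) ≡ 2/2 mod 17. 2⁻¹ ≡ 9 (mod 17), so λ ≡ 1.
  x = λ² - 8 - 10 = 1 - 18 ≡ 0; y = λ·(8 - 0) - 12 ≡ 13. → (0, 13)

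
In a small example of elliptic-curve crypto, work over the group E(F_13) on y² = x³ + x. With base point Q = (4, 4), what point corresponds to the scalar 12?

Repeated addition: build up to 12Q.
2Q: tangent at (4, 4): λ = (3·4² + 1)/(2·4) ≡ 10/8. 8⁻¹ ≡ 5 (mod 13), so λ ≡ 10·5 ≡ 11.
  x = λ² - 4 - 4 = 121 - 8 ≡ 9; y = λ·(4 - 9) - 4 ≡ 6. → (9, 6)
3Q: (9, 6) + (4, 4). λ = (4 - 6)/(4 - 9) ≡ 11/8 mod 13. 8⁻¹ ≡ 5 (mod 13), so λ ≡ 3.
  x = λ² - 9 - 4 = 9 - 13 ≡ 9; y = λ·(9 - 9) - 6 ≡ 7. → (9, 7)
4Q: (9, 7) + (4, 4). λ = (4 - 7)/(4 - 9) ≡ 10/8 mod 13. 8⁻¹ ≡ 5 (mod 13) since 8·5 = 40 ≡ 1, so λ ≡ 11.
  x = λ² - 9 - 4 = 121 - 13 ≡ 4; y = λ·(9 - 4) - 7 ≡ 9. → (4, 9)
5Q: (4, 9) + (4, 4): same x and y₁ ≡ -y₂, so the sum is 𝒪.
6Q: 𝒪 + (4, 4) = (4, 4) (identity).
7Q: tangent at (4, 4): λ = (3·4² + 1)/(2·4) ≡ 10/8. 8⁻¹ ≡ 5 (mod 13) since 8·5 = 40 ≡ 1, so λ ≡ 10·5 ≡ 11.
  x = λ² - 4 - 4 = 121 - 8 ≡ 9; y = λ·(4 - 9) - 4 ≡ 6. → (9, 6)
8Q: (9, 6) + (4, 4). λ = (4 - 6)/(4 - 9) ≡ 11/8 mod 13. 8⁻¹ ≡ 5 (mod 13), so λ ≡ 3.
  x = λ² - 9 - 4 = 9 - 13 ≡ 9; y = λ·(9 - 9) - 6 ≡ 7. → (9, 7)
9Q: (9, 7) + (4, 4). λ = (4 - 7)/(4 - 9) ≡ 10/8 mod 13. 8⁻¹ ≡ 5 (mod 13), so λ ≡ 11.
  x = λ² - 9 - 4 = 121 - 13 ≡ 4; y = λ·(9 - 4) - 7 ≡ 9. → (4, 9)
10Q: (4, 9) + (4, 4): same x and y₁ ≡ -y₂, so the sum is 𝒪.
11Q: 𝒪 + (4, 4) = (4, 4) (identity).
12Q: tangent at (4, 4): λ = (3·4² + 1)/(2·4) ≡ 10/8. 8⁻¹ ≡ 5 (mod 13), so λ ≡ 10·5 ≡ 11.
  x = λ² - 4 - 4 = 121 - 8 ≡ 9; y = λ·(4 - 9) - 4 ≡ 6. → (9, 6)

(9, 6)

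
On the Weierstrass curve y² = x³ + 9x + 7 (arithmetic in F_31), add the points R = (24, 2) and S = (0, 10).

(14, 5)

(24, 2) + (0, 10). λ = (10 - 2)/(0 - 24) ≡ 8/7 mod 31. 7⁻¹ ≡ 9 (mod 31) since 7·9 = 63 ≡ 1, so λ ≡ 10.
  x = λ² - 24 - 0 = 100 - 24 ≡ 14; y = λ·(24 - 14) - 2 ≡ 5. → (14, 5)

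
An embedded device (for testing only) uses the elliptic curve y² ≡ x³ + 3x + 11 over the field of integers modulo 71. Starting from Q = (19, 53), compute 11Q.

Repeated addition: build up to 11Q.
2Q: tangent at (19, 53): λ = (3·19² + 3)/(2·53) ≡ 21/35. 35⁻¹ ≡ 69 (mod 71), so λ ≡ 21·69 ≡ 29.
  x = λ² - 19 - 19 = 841 - 38 ≡ 22; y = λ·(19 - 22) - 53 ≡ 2. → (22, 2)
3Q: (22, 2) + (19, 53). λ = (53 - 2)/(19 - 22) ≡ 51/68 mod 71. 68⁻¹ ≡ 47 (mod 71), so λ ≡ 54.
  x = λ² - 22 - 19 = 2916 - 41 ≡ 35; y = λ·(22 - 35) - 2 ≡ 6. → (35, 6)
4Q: (35, 6) + (19, 53). λ = (53 - 6)/(19 - 35) ≡ 47/55 mod 71. 55⁻¹ ≡ 31 (mod 71) since 55·31 = 1705 ≡ 1, so λ ≡ 37.
  x = λ² - 35 - 19 = 1369 - 54 ≡ 37; y = λ·(35 - 37) - 6 ≡ 62. → (37, 62)
5Q: (37, 62) + (19, 53). λ = (53 - 62)/(19 - 37) ≡ 62/53 mod 71. 53⁻¹ ≡ 67 (mod 71), so λ ≡ 36.
  x = λ² - 37 - 19 = 1296 - 56 ≡ 33; y = λ·(37 - 33) - 62 ≡ 11. → (33, 11)
6Q: (33, 11) + (19, 53). λ = (53 - 11)/(19 - 33) ≡ 42/57 mod 71. 57⁻¹ ≡ 5 (mod 71) since 57·5 = 285 ≡ 1, so λ ≡ 68.
  x = λ² - 33 - 19 = 4624 - 52 ≡ 28; y = λ·(33 - 28) - 11 ≡ 45. → (28, 45)
7Q: (28, 45) + (19, 53). λ = (53 - 45)/(19 - 28) ≡ 8/62 mod 71. 62⁻¹ ≡ 63 (mod 71), so λ ≡ 7.
  x = λ² - 28 - 19 = 49 - 47 ≡ 2; y = λ·(28 - 2) - 45 ≡ 66. → (2, 66)
8Q: (2, 66) + (19, 53). λ = (53 - 66)/(19 - 2) ≡ 58/17 mod 71. 17⁻¹ ≡ 46 (mod 71), so λ ≡ 41.
  x = λ² - 2 - 19 = 1681 - 21 ≡ 27; y = λ·(2 - 27) - 66 ≡ 45. → (27, 45)
9Q: (27, 45) + (19, 53). λ = (53 - 45)/(19 - 27) ≡ 8/63 mod 71. 63⁻¹ ≡ 62 (mod 71), so λ ≡ 70.
  x = λ² - 27 - 19 = 4900 - 46 ≡ 26; y = λ·(27 - 26) - 45 ≡ 25. → (26, 25)
10Q: (26, 25) + (19, 53). λ = (53 - 25)/(19 - 26) ≡ 28/64 mod 71. 64⁻¹ ≡ 10 (mod 71), so λ ≡ 67.
  x = λ² - 26 - 19 = 4489 - 45 ≡ 42; y = λ·(26 - 42) - 25 ≡ 39. → (42, 39)
11Q: (42, 39) + (19, 53). λ = (53 - 39)/(19 - 42) ≡ 14/48 mod 71. 48⁻¹ ≡ 37 (mod 71), so λ ≡ 21.
  x = λ² - 42 - 19 = 441 - 61 ≡ 25; y = λ·(42 - 25) - 39 ≡ 34. → (25, 34)

(25, 34)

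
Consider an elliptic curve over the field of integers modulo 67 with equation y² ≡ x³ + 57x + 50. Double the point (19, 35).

tangent at (19, 35): λ = (3·19² + 57)/(2·35) ≡ 1/3. 3⁻¹ ≡ 45 (mod 67) since 3·45 = 135 ≡ 1, so λ ≡ 1·45 ≡ 45.
  x = λ² - 19 - 19 = 2025 - 38 ≡ 44; y = λ·(19 - 44) - 35 ≡ 46. → (44, 46)

(44, 46)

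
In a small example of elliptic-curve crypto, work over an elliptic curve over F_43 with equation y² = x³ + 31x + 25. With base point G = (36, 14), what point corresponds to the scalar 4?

Double-and-add on 4 = (100)₂. Start with G = (36, 14) for the leading 1-bit.
double: tangent at (36, 14): λ = (3·36² + 31)/(2·14) ≡ 6/28. 28⁻¹ ≡ 20 (mod 43), so λ ≡ 6·20 ≡ 34.
  x = λ² - 36 - 36 = 1156 - 72 ≡ 9; y = λ·(36 - 9) - 14 ≡ 1. → (9, 1)
double: tangent at (9, 1): λ = (3·9² + 31)/(2·1) ≡ 16/2. 2⁻¹ ≡ 22 (mod 43), so λ ≡ 16·22 ≡ 8.
  x = λ² - 9 - 9 = 64 - 18 ≡ 3; y = λ·(9 - 3) - 1 ≡ 4. → (3, 4)

(3, 4)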